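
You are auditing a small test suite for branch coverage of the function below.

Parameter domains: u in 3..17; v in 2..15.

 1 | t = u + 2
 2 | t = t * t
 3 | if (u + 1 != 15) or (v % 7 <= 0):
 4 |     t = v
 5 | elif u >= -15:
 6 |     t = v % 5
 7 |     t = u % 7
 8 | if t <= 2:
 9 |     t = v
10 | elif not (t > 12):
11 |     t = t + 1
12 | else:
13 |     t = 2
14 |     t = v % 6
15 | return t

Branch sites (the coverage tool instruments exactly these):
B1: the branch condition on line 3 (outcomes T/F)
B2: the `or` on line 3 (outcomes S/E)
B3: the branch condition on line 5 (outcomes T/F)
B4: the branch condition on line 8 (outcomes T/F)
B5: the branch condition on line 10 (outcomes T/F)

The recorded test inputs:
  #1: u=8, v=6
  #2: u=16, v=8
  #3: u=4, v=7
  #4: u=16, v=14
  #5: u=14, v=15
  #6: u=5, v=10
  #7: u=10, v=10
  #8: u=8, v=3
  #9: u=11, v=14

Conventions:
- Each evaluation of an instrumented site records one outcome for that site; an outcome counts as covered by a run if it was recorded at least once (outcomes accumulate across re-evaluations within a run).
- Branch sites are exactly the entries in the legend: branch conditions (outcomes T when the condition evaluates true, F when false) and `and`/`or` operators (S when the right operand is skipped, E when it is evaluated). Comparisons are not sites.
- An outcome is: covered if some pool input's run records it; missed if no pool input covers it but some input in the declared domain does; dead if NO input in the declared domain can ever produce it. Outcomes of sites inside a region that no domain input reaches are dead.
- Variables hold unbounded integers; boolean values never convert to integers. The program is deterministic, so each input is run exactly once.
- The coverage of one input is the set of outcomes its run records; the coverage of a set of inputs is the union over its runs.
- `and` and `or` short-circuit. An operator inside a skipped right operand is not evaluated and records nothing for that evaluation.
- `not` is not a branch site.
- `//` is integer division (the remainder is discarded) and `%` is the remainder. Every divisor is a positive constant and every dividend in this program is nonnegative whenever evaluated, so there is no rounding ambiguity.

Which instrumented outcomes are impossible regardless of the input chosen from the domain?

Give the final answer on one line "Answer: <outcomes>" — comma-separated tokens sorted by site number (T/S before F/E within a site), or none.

checking every outcome against all 210 domain inputs:
  B3=F: never recorded by any domain input -> dead
  reachable outcomes have witnesses, e.g. B1=T (e.g. u=3, v=2), B1=F (e.g. u=14, v=2), B2=S (e.g. u=3, v=2), B2=E (e.g. u=14, v=2)

Answer: B3=F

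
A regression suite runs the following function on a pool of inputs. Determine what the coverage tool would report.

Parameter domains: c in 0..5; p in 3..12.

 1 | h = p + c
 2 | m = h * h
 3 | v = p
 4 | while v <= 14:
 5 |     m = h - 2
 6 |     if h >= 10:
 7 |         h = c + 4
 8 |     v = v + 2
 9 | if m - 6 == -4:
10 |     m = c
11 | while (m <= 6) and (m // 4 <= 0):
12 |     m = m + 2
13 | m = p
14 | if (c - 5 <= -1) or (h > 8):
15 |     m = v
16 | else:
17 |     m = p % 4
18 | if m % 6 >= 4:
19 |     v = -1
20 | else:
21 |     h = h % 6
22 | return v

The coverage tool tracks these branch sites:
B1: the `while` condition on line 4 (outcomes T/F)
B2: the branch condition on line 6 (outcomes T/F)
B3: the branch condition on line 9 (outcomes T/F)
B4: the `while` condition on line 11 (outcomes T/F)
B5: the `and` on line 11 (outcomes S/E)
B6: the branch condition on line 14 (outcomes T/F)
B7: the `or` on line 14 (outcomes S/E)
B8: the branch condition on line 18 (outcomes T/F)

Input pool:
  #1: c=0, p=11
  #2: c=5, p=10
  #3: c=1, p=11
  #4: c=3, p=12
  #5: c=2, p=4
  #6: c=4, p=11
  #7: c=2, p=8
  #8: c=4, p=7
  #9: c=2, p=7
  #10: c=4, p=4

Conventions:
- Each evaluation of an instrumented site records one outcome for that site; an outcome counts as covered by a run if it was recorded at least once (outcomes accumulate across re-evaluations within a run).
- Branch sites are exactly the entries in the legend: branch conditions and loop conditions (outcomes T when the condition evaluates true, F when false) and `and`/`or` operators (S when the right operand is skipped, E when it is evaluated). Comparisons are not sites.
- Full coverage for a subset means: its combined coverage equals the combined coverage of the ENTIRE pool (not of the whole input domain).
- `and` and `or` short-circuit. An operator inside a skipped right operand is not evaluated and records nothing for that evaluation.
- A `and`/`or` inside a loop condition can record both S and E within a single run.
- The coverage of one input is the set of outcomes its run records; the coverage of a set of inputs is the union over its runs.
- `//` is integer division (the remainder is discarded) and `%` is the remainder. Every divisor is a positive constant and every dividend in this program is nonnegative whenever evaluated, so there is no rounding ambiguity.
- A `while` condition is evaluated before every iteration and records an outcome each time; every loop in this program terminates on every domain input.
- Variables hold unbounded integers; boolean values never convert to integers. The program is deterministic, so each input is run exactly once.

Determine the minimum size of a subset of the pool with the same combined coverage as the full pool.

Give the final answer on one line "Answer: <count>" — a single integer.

run #1 (c=0, p=11) runs B1->T, B2->T, B1->T, B2->F, B1->F, B3->T, B5->E, B4->T, B5->E, B4->T, B5->E, B4->F, B7->S, B6->T, ...; records B1=T, B1=F, B2=T, B2=F, B3=T, B4=T, B4=F, B5=E, B6=T, B7=S, B8=F
run #2 (c=5, p=10) runs B1->T, B2->T, B1->T, B2->F, B1->T, B2->F, B1->F, B3->F, B5->S, B4->F, B7->E, B6->T, B8->T; records B1=T, B1=F, B2=T, B2=F, B3=F, B4=F, B5=S, B6=T, B7=E, B8=T
run #3 (c=1, p=11) runs B1->T, B2->T, B1->T, B2->F, B1->F, B3->F, B5->E, B4->T, B5->E, B4->F, B7->S, B6->T, B8->F; records B1=T, B1=F, B2=T, B2=F, B3=F, B4=T, B4=F, B5=E, B6=T, B7=S, B8=F
run #4 (c=3, p=12) runs B1->T, B2->T, B1->T, B2->F, B1->F, B3->F, B5->E, B4->F, B7->S, B6->T, B8->T; records B1=T, B1=F, B2=T, B2=F, B3=F, B4=F, B5=E, B6=T, B7=S, B8=T
run #5 (c=2, p=4) runs B1->T, B2->F, B1->T, B2->F, B1->T, B2->F, B1->T, B2->F, B1->T, B2->F, B1->T, B2->F, B1->F, B3->F, ...; records B1=T, B1=F, B2=F, B3=F, B4=F, B5=E, B6=T, B7=S, B8=T
run #6 (c=4, p=11) runs B1->T, B2->T, B1->T, B2->F, B1->F, B3->F, B5->E, B4->F, B7->S, B6->T, B8->F; records B1=T, B1=F, B2=T, B2=F, B3=F, B4=F, B5=E, B6=T, B7=S, B8=F
run #7 (c=2, p=8) runs B1->T, B2->T, B1->T, B2->F, B1->T, B2->F, B1->T, B2->F, B1->F, B3->F, B5->E, B4->F, B7->S, B6->T, ...; records B1=T, B1=F, B2=T, B2=F, B3=F, B4=F, B5=E, B6=T, B7=S, B8=T
run #8 (c=4, p=7) runs B1->T, B2->T, B1->T, B2->F, B1->T, B2->F, B1->T, B2->F, B1->F, B3->F, B5->E, B4->F, B7->S, B6->T, ...; records B1=T, B1=F, B2=T, B2=F, B3=F, B4=F, B5=E, B6=T, B7=S, B8=F
run #9 (c=2, p=7) runs B1->T, B2->F, B1->T, B2->F, B1->T, B2->F, B1->T, B2->F, B1->F, B3->F, B5->S, B4->F, B7->S, B6->T, ...; records B1=T, B1=F, B2=F, B3=F, B4=F, B5=S, B6=T, B7=S, B8=F
run #10 (c=4, p=4) runs B1->T, B2->F, B1->T, B2->F, B1->T, B2->F, B1->T, B2->F, B1->T, B2->F, B1->T, B2->F, B1->F, B3->F, ...; records B1=T, B1=F, B2=F, B3=F, B4=F, B5=E, B6=T, B7=S, B8=T
together the pool reaches 15 outcomes: B1=T, B1=F, B2=T, B2=F, B3=T, B3=F, B4=T, B4=F, B5=S, B5=E, B6=T, B7=S, B7=E, B8=T, B8=F
every size-1 subset falls short of the 15 outcomes (best: 11/15)
at size 2, {1, 2} reaches all 15 outcomes; every lexicographically earlier size-2 subset fails

Answer: 2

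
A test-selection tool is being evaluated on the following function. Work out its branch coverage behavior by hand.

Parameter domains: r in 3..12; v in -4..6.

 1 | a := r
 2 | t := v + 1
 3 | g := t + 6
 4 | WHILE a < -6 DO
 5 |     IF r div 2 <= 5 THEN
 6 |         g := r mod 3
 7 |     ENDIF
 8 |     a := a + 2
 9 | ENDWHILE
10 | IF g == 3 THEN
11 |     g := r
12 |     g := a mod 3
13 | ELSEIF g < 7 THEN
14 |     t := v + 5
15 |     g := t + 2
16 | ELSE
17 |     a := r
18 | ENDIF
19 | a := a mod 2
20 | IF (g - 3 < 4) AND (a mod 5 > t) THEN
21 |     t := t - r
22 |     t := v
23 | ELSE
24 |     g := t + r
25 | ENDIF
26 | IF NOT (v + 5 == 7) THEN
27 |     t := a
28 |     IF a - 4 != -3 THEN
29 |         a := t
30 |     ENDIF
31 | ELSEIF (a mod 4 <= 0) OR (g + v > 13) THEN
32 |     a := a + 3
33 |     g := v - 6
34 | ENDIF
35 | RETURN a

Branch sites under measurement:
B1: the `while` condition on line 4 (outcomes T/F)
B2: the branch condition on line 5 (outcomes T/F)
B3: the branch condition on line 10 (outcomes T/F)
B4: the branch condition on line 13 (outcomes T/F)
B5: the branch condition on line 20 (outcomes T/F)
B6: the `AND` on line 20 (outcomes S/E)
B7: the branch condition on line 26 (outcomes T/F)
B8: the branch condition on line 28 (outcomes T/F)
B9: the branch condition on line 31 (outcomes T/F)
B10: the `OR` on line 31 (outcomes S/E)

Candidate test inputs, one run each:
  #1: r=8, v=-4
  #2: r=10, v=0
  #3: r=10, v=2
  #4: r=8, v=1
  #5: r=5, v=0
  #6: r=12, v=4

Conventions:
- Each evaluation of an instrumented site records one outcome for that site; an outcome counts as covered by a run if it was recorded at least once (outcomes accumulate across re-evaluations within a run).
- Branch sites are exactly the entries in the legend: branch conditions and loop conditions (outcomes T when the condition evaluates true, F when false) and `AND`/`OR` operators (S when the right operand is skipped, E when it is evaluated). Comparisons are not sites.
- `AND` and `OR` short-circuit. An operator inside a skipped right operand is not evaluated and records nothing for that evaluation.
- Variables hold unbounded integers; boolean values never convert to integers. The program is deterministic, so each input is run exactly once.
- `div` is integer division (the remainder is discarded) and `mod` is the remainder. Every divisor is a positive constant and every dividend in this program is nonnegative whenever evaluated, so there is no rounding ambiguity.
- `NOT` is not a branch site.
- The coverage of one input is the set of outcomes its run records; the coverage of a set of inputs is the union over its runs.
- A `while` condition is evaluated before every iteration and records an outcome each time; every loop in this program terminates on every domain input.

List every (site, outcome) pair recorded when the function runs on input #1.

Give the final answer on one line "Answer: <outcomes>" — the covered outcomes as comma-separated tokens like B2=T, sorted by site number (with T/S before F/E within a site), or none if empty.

Running input #1 (r=8, v=-4), event by event:
  B1->F, B3->T, B6->E, B5->T, B7->T, B8->T
deduplicating events, the covered set is: B1=F, B3=T, B5=T, B6=E, B7=T, B8=T

Answer: B1=F, B3=T, B5=T, B6=E, B7=T, B8=T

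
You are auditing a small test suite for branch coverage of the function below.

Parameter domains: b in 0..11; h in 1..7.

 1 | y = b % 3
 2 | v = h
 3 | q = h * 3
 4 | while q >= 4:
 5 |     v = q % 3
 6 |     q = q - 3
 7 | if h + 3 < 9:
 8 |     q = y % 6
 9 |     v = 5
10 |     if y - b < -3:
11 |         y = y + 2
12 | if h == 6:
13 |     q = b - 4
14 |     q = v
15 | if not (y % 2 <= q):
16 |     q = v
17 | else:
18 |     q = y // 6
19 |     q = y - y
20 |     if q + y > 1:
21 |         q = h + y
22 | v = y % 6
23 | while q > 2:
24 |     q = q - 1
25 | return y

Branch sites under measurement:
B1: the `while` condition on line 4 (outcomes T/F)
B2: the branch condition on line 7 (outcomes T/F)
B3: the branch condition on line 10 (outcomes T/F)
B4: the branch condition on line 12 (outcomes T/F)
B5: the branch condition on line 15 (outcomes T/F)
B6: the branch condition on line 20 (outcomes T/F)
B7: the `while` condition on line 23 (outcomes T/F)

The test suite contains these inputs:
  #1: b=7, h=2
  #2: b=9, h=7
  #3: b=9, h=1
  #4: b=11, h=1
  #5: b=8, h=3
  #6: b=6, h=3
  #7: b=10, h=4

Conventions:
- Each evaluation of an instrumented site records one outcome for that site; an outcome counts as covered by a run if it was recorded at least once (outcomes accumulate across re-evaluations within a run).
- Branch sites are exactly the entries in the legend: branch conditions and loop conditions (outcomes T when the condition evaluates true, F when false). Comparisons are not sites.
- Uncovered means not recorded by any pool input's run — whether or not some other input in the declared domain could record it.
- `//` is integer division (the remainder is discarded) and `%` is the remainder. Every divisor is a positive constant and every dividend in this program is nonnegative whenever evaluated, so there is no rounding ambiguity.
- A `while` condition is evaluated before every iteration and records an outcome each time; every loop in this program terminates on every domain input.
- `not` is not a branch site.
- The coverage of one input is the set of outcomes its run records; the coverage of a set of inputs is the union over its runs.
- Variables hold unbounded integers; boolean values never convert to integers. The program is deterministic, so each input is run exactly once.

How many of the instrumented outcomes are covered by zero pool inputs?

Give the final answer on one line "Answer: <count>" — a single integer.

run #1 (b=7, h=2) records B1=T, B1=F, B2=T, B3=T, B4=F, B5=F, B6=T, B7=T, B7=F
run #2 (b=9, h=7) records B1=T, B1=F, B2=F, B4=F, B5=F, B6=F, B7=F
run #3 (b=9, h=1) records B1=F, B2=T, B3=T, B4=F, B5=F, B6=T, B7=T, B7=F
run #4 (b=11, h=1) records B1=F, B2=T, B3=T, B4=F, B5=F, B6=T, B7=T, B7=F
run #5 (b=8, h=3) records B1=T, B1=F, B2=T, B3=T, B4=F, B5=F, B6=T, B7=T, B7=F
run #6 (b=6, h=3) records B1=T, B1=F, B2=T, B3=T, B4=F, B5=F, B6=T, B7=T, B7=F
run #7 (b=10, h=4) records B1=T, B1=F, B2=T, B3=T, B4=F, B5=F, B6=T, B7=T, B7=F
union over the pool: B1=T, B1=F, B2=T, B2=F, B3=T, B4=F, B5=F, B6=T, B6=F, B7=T, B7=F
uncovered (3 of 14): B3=F, B4=T, B5=T

Answer: 3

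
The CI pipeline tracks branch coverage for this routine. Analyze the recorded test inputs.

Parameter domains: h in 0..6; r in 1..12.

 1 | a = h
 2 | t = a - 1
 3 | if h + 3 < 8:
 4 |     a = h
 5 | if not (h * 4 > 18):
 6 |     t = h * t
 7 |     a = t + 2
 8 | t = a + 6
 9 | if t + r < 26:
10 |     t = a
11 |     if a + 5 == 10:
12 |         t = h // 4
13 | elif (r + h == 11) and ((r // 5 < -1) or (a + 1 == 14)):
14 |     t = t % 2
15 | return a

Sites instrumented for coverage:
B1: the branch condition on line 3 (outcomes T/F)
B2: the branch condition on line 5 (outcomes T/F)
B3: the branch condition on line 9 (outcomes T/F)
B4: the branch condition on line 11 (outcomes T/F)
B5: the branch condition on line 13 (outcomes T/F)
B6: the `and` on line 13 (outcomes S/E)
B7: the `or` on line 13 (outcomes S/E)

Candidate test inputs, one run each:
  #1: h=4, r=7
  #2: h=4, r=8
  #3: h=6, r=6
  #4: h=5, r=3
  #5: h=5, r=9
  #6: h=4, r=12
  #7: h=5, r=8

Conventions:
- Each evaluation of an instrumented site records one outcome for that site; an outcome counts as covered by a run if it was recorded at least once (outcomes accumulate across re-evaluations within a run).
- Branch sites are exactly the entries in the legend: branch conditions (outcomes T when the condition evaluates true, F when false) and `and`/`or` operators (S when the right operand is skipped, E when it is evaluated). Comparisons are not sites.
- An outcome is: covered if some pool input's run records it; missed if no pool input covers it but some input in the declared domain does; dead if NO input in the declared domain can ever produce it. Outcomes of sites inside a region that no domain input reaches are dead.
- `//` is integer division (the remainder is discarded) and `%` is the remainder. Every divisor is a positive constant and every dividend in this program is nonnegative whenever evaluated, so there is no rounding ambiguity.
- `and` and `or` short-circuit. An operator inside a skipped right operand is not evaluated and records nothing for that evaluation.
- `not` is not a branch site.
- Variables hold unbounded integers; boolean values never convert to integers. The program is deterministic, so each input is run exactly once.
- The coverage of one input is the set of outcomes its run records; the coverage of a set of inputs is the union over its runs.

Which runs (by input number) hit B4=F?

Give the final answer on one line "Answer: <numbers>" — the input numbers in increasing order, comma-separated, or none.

input #1 (h=4, r=7): misses B4=F
input #2 (h=4, r=8): misses B4=F
input #3 (h=6, r=6): covers B4=F
input #4 (h=5, r=3): misses B4=F
input #5 (h=5, r=9): misses B4=F
input #6 (h=4, r=12): misses B4=F
input #7 (h=5, r=8): misses B4=F

Answer: 3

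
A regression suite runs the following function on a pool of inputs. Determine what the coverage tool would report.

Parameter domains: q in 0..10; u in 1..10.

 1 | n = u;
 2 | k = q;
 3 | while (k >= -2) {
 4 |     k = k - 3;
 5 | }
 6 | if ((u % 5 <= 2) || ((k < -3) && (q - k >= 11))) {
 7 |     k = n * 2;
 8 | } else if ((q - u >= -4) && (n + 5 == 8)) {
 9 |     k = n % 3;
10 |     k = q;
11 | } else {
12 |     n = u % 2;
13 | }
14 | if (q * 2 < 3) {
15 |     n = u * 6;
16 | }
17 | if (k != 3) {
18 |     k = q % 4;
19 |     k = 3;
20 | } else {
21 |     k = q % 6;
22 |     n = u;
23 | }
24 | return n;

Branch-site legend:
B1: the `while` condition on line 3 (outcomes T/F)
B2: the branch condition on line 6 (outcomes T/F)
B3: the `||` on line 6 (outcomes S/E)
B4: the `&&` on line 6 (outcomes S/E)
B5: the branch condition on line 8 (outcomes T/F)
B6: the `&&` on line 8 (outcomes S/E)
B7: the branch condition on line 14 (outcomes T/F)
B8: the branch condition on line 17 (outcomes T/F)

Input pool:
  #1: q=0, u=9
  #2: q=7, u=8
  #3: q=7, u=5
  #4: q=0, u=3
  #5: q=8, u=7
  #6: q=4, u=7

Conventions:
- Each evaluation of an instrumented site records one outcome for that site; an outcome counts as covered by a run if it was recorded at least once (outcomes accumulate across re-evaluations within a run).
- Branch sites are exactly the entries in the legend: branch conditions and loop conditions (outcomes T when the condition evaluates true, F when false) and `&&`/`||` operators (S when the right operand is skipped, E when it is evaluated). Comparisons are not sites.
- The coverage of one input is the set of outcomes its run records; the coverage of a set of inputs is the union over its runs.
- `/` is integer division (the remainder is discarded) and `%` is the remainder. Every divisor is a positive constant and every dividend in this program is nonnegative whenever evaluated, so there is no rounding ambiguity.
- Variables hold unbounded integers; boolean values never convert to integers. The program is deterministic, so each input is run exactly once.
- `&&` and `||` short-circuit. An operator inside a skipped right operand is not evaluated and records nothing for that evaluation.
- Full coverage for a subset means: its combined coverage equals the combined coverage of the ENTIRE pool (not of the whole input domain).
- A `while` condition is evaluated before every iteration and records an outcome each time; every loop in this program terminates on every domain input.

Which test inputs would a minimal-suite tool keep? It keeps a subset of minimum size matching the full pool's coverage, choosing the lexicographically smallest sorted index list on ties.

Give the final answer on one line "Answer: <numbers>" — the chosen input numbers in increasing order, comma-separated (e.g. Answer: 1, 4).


#1 (q=0, u=9) -> B1->T, B1->F, B3->E, B4->S, B2->F, B6->S, B5->F, B7->T, B8->T; covered: B1=T, B1=F, B2=F, B3=E, B4=S, B5=F, B6=S, B7=T, B8=T
#2 (q=7, u=8) -> B1->T, B1->T, B1->T, B1->T, B1->F, B3->E, B4->E, B2->T, B7->F, B8->T; covered: B1=T, B1=F, B2=T, B3=E, B4=E, B7=F, B8=T
#3 (q=7, u=5) -> B1->T, B1->T, B1->T, B1->T, B1->F, B3->S, B2->T, B7->F, B8->T; covered: B1=T, B1=F, B2=T, B3=S, B7=F, B8=T
#4 (q=0, u=3) -> B1->T, B1->F, B3->E, B4->S, B2->F, B6->E, B5->T, B7->T, B8->T; covered: B1=T, B1=F, B2=F, B3=E, B4=S, B5=T, B6=E, B7=T, B8=T
#5 (q=8, u=7) -> B1->T, B1->T, B1->T, B1->T, B1->F, B3->S, B2->T, B7->F, B8->T; covered: B1=T, B1=F, B2=T, B3=S, B7=F, B8=T
#6 (q=4, u=7) -> B1->T, B1->T, B1->T, B1->F, B3->S, B2->T, B7->F, B8->T; covered: B1=T, B1=F, B2=T, B3=S, B7=F, B8=T
union over all inputs: B1=T, B1=F, B2=T, B2=F, B3=S, B3=E, B4=S, B4=E, B5=T, B5=F, B6=S, B6=E, B7=T, B7=F, B8=T (15 outcomes)
no size-1 subset reaches all 15 outcomes (best union: 9/15)
no size-2 subset reaches all 15 outcomes (best union: 12/15)
no size-3 subset reaches all 15 outcomes (best union: 14/15)
size 4: inputs {1, 2, 3, 4} cover all 15 outcomes, and no lexicographically smaller subset of this size does
Answer: 1, 2, 3, 4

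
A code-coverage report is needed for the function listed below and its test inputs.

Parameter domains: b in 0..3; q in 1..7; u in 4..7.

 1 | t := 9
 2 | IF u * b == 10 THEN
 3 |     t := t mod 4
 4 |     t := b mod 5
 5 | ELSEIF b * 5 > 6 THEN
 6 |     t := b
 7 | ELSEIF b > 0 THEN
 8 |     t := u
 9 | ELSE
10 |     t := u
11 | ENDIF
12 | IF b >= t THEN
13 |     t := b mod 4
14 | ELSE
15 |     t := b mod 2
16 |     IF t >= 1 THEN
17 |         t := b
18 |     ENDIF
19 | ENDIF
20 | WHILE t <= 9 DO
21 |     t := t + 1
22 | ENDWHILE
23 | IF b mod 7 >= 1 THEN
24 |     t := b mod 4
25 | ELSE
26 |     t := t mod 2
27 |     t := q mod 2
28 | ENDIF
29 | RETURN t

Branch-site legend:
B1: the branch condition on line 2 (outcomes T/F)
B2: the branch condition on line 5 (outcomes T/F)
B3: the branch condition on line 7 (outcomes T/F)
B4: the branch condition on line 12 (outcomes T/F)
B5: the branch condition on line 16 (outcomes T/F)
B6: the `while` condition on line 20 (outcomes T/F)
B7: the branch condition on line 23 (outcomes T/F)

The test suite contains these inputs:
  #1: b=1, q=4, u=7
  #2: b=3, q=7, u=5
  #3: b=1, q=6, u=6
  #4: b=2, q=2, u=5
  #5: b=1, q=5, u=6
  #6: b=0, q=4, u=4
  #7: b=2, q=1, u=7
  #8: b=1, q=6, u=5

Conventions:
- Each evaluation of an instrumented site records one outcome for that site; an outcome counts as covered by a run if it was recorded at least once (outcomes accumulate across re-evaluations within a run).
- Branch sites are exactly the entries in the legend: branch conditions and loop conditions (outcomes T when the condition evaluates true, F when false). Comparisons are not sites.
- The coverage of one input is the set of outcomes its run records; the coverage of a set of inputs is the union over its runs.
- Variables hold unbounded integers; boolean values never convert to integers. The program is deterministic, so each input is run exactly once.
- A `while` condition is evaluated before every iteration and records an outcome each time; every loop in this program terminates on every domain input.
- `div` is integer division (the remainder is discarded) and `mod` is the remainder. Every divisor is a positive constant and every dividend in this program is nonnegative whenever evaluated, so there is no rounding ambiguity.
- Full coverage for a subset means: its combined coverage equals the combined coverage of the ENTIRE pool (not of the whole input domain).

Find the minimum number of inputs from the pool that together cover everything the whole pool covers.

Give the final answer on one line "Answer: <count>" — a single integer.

input #1, b=1, q=4, u=7: events B1->F, B2->F, B3->T, B4->F, B5->T, B6->T, B6->T, B6->T, B6->T, B6->T, B6->T, B6->T, B6->T, B6->T, ...; outcomes B1=F, B2=F, B3=T, B4=F, B5=T, B6=T, B6=F, B7=T
input #2, b=3, q=7, u=5: events B1->F, B2->T, B4->T, B6->T, B6->T, B6->T, B6->T, B6->T, B6->T, B6->T, B6->F, B7->T; outcomes B1=F, B2=T, B4=T, B6=T, B6=F, B7=T
input #3, b=1, q=6, u=6: events B1->F, B2->F, B3->T, B4->F, B5->T, B6->T, B6->T, B6->T, B6->T, B6->T, B6->T, B6->T, B6->T, B6->T, ...; outcomes B1=F, B2=F, B3=T, B4=F, B5=T, B6=T, B6=F, B7=T
input #4, b=2, q=2, u=5: events B1->T, B4->T, B6->T, B6->T, B6->T, B6->T, B6->T, B6->T, B6->T, B6->T, B6->F, B7->T; outcomes B1=T, B4=T, B6=T, B6=F, B7=T
input #5, b=1, q=5, u=6: events B1->F, B2->F, B3->T, B4->F, B5->T, B6->T, B6->T, B6->T, B6->T, B6->T, B6->T, B6->T, B6->T, B6->T, ...; outcomes B1=F, B2=F, B3=T, B4=F, B5=T, B6=T, B6=F, B7=T
input #6, b=0, q=4, u=4: events B1->F, B2->F, B3->F, B4->F, B5->F, B6->T, B6->T, B6->T, B6->T, B6->T, B6->T, B6->T, B6->T, B6->T, ...; outcomes B1=F, B2=F, B3=F, B4=F, B5=F, B6=T, B6=F, B7=F
input #7, b=2, q=1, u=7: events B1->F, B2->T, B4->T, B6->T, B6->T, B6->T, B6->T, B6->T, B6->T, B6->T, B6->T, B6->F, B7->T; outcomes B1=F, B2=T, B4=T, B6=T, B6=F, B7=T
input #8, b=1, q=6, u=5: events B1->F, B2->F, B3->T, B4->F, B5->T, B6->T, B6->T, B6->T, B6->T, B6->T, B6->T, B6->T, B6->T, B6->T, ...; outcomes B1=F, B2=F, B3=T, B4=F, B5=T, B6=T, B6=F, B7=T
the full pool covers 14 outcomes: B1=T, B1=F, B2=T, B2=F, B3=T, B3=F, B4=T, B4=F, B5=T, B5=F, B6=T, B6=F, B7=T, B7=F
every size-1 subset falls short of the 14 outcomes (best: 8/14)
every size-2 subset falls short of the 14 outcomes (best: 11/14)
every size-3 subset falls short of the 14 outcomes (best: 13/14)
at size 4, {1, 2, 4, 6} reaches all 14 outcomes; every lexicographically earlier size-4 subset fails

Answer: 4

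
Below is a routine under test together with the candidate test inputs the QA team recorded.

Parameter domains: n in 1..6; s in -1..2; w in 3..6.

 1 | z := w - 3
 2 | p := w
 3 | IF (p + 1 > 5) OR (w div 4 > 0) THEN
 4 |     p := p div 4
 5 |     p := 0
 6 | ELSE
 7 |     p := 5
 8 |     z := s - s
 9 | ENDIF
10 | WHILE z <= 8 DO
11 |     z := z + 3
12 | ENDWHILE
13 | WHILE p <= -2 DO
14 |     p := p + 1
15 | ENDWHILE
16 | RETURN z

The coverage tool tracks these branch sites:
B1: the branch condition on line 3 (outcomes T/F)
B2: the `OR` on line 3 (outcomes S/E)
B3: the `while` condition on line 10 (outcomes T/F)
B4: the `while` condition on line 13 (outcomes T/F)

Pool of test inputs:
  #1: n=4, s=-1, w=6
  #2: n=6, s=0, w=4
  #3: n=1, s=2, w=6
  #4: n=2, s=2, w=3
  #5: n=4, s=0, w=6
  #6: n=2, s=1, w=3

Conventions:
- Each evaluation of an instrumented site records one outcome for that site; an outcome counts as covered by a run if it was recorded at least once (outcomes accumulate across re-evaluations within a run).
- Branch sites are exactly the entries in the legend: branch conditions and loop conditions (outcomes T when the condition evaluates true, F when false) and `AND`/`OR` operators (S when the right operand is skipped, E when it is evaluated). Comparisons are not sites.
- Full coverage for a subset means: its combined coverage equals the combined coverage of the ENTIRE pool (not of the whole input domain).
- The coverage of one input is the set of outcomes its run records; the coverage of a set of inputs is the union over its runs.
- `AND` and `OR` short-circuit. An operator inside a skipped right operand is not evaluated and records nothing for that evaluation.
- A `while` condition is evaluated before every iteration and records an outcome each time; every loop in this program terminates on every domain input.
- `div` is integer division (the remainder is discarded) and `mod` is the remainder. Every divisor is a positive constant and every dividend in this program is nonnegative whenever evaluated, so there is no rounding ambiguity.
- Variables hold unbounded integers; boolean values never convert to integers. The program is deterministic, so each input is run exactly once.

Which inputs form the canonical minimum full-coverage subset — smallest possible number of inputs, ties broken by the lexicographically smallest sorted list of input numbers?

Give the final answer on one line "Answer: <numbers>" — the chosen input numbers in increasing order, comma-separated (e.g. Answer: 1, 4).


#1 (n=4, s=-1, w=6) -> B2->S, B1->T, B3->T, B3->T, B3->F, B4->F; covered: B1=T, B2=S, B3=T, B3=F, B4=F
#2 (n=6, s=0, w=4) -> B2->E, B1->T, B3->T, B3->T, B3->T, B3->F, B4->F; covered: B1=T, B2=E, B3=T, B3=F, B4=F
#3 (n=1, s=2, w=6) -> B2->S, B1->T, B3->T, B3->T, B3->F, B4->F; covered: B1=T, B2=S, B3=T, B3=F, B4=F
#4 (n=2, s=2, w=3) -> B2->E, B1->F, B3->T, B3->T, B3->T, B3->F, B4->F; covered: B1=F, B2=E, B3=T, B3=F, B4=F
#5 (n=4, s=0, w=6) -> B2->S, B1->T, B3->T, B3->T, B3->F, B4->F; covered: B1=T, B2=S, B3=T, B3=F, B4=F
#6 (n=2, s=1, w=3) -> B2->E, B1->F, B3->T, B3->T, B3->T, B3->F, B4->F; covered: B1=F, B2=E, B3=T, B3=F, B4=F
pool-wide coverage (7 outcomes): B1=T, B1=F, B2=S, B2=E, B3=T, B3=F, B4=F
every size-1 subset falls short of the 7 outcomes (best: 5/7)
at size 2, {1, 4} reaches all 7 outcomes; every lexicographically earlier size-2 subset fails
Answer: 1, 4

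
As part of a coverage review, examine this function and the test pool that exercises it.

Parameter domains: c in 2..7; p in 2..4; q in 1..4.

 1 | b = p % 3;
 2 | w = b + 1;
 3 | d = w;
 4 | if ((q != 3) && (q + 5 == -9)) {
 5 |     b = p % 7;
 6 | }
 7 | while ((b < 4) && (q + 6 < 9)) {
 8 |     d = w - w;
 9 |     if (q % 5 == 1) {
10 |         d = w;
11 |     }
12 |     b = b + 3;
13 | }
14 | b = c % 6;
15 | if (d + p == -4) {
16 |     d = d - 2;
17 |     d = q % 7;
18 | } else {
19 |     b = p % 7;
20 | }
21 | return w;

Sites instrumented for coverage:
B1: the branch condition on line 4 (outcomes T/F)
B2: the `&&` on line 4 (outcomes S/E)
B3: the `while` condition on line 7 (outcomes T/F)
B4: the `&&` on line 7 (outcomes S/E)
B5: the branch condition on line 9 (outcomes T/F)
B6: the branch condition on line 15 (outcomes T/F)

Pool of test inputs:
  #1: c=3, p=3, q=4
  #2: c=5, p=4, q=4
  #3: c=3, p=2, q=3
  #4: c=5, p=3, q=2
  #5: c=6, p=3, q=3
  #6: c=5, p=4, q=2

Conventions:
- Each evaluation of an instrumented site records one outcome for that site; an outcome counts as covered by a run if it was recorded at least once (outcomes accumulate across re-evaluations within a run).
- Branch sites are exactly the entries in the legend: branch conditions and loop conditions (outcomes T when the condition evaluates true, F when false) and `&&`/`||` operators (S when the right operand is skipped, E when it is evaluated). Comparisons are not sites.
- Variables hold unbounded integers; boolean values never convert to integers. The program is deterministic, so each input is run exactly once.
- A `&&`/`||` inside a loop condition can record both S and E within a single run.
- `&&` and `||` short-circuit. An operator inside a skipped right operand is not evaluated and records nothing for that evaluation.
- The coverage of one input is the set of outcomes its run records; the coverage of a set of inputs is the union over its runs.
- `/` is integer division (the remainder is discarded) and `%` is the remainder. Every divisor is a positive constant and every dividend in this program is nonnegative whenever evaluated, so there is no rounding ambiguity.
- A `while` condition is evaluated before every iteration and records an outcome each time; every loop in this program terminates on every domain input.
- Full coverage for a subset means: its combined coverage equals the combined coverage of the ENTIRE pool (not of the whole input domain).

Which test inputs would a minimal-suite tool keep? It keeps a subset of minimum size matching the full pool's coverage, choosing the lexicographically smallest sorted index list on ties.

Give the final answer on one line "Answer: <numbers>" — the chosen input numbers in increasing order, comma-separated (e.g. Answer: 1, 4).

run #1 (c=3, p=3, q=4) runs B2->E, B1->F, B4->E, B3->F, B6->F; records B1=F, B2=E, B3=F, B4=E, B6=F
run #2 (c=5, p=4, q=4) runs B2->E, B1->F, B4->E, B3->F, B6->F; records B1=F, B2=E, B3=F, B4=E, B6=F
run #3 (c=3, p=2, q=3) runs B2->S, B1->F, B4->E, B3->F, B6->F; records B1=F, B2=S, B3=F, B4=E, B6=F
run #4 (c=5, p=3, q=2) runs B2->E, B1->F, B4->E, B3->T, B5->F, B4->E, B3->T, B5->F, B4->S, B3->F, B6->F; records B1=F, B2=E, B3=T, B3=F, B4=S, B4=E, B5=F, B6=F
run #5 (c=6, p=3, q=3) runs B2->S, B1->F, B4->E, B3->F, B6->F; records B1=F, B2=S, B3=F, B4=E, B6=F
run #6 (c=5, p=4, q=2) runs B2->E, B1->F, B4->E, B3->T, B5->F, B4->S, B3->F, B6->F; records B1=F, B2=E, B3=T, B3=F, B4=S, B4=E, B5=F, B6=F
together the pool reaches 9 outcomes: B1=F, B2=S, B2=E, B3=T, B3=F, B4=S, B4=E, B5=F, B6=F
every size-1 subset falls short of the 9 outcomes (best: 8/9)
inputs {3, 4} (size 2) cover everything; no size-2 subset with a lexicographically smaller index list covers all 9

Answer: 3, 4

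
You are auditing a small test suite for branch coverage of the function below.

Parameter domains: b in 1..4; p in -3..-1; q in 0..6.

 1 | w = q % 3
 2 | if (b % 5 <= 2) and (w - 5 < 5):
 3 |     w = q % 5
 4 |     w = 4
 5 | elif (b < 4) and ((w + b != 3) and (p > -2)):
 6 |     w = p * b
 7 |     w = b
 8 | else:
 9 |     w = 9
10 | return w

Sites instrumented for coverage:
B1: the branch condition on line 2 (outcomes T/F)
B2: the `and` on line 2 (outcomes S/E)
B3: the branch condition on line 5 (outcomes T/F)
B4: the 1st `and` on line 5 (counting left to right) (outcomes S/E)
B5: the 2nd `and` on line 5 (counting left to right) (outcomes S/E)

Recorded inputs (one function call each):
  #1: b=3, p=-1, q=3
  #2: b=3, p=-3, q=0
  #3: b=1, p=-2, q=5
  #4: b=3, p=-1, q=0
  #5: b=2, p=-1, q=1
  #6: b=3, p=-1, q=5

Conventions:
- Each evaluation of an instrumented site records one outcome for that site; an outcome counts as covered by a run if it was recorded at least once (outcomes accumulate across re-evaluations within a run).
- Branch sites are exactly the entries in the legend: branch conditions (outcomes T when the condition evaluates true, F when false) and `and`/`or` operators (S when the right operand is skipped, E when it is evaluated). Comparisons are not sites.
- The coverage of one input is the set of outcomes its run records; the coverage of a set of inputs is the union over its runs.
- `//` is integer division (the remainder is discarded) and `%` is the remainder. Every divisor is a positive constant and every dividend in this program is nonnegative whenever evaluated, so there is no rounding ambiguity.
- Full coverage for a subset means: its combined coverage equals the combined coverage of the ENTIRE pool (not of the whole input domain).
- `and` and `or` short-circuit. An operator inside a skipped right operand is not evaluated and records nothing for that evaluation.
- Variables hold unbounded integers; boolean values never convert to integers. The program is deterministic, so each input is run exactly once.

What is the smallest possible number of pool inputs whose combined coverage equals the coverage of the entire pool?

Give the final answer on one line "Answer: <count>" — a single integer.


input #1, b=3, p=-1, q=3: outcomes B1=F, B2=S, B3=F, B4=E, B5=S
input #2, b=3, p=-3, q=0: outcomes B1=F, B2=S, B3=F, B4=E, B5=S
input #3, b=1, p=-2, q=5: outcomes B1=T, B2=E
input #4, b=3, p=-1, q=0: outcomes B1=F, B2=S, B3=F, B4=E, B5=S
input #5, b=2, p=-1, q=1: outcomes B1=T, B2=E
input #6, b=3, p=-1, q=5: outcomes B1=F, B2=S, B3=T, B4=E, B5=E
union over all inputs: B1=T, B1=F, B2=S, B2=E, B3=T, B3=F, B4=E, B5=S, B5=E (9 outcomes)
checked all size-1 subsets: none covers 9 outcomes (max 5/9)
checked all size-2 subsets: none covers 9 outcomes (max 7/9)
inputs {1, 3, 6} (size 3) cover everything; no size-3 subset with a lexicographically smaller index list covers all 9
Answer: 3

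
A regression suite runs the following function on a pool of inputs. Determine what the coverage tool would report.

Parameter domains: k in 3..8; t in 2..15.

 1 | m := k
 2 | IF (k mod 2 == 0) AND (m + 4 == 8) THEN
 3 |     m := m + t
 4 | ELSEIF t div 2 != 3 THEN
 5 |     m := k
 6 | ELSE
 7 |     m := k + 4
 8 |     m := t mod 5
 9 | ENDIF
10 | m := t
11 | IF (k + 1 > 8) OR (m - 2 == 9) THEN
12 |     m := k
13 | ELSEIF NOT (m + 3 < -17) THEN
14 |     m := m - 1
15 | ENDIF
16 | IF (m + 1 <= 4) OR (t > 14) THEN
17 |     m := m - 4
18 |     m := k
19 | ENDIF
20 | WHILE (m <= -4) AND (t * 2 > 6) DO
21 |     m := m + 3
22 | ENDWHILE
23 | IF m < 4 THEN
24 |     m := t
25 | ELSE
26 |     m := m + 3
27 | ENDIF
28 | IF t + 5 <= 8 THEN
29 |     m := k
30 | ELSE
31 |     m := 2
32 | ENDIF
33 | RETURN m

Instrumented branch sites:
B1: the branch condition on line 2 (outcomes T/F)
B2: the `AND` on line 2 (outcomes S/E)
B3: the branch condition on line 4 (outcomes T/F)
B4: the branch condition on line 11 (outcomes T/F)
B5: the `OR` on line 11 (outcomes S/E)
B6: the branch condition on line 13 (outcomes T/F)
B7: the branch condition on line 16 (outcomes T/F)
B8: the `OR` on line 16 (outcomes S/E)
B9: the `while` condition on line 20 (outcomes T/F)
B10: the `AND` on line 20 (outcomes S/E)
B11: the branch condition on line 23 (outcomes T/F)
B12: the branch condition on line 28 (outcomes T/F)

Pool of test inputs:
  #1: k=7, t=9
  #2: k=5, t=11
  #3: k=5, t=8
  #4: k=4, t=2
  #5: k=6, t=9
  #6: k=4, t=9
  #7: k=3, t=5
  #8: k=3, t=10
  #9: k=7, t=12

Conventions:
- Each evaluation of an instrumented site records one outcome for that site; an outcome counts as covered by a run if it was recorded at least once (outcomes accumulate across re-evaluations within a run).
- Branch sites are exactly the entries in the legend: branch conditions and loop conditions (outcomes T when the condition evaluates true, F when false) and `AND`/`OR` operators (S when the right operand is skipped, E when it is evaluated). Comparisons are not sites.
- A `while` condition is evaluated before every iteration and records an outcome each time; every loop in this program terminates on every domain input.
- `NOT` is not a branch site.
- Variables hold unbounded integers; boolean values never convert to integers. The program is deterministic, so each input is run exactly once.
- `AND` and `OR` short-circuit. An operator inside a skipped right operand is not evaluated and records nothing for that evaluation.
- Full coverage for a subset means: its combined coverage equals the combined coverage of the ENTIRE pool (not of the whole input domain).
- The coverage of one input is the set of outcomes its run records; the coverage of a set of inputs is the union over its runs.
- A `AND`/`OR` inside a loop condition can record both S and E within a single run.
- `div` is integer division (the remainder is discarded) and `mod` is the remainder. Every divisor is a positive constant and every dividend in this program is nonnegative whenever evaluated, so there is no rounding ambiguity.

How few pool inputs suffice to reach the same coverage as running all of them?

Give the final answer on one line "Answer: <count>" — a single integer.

input #1, k=7, t=9: events B2->S, B1->F, B3->T, B5->E, B4->F, B6->T, B8->E, B7->F, B10->S, B9->F, B11->F, B12->F; outcomes B1=F, B2=S, B3=T, B4=F, B5=E, B6=T, B7=F, B8=E, B9=F, B10=S, B11=F, B12=F
input #2, k=5, t=11: events B2->S, B1->F, B3->T, B5->E, B4->T, B8->E, B7->F, B10->S, B9->F, B11->F, B12->F; outcomes B1=F, B2=S, B3=T, B4=T, B5=E, B7=F, B8=E, B9=F, B10=S, B11=F, B12=F
input #3, k=5, t=8: events B2->S, B1->F, B3->T, B5->E, B4->F, B6->T, B8->E, B7->F, B10->S, B9->F, B11->F, B12->F; outcomes B1=F, B2=S, B3=T, B4=F, B5=E, B6=T, B7=F, B8=E, B9=F, B10=S, B11=F, B12=F
input #4, k=4, t=2: events B2->E, B1->T, B5->E, B4->F, B6->T, B8->S, B7->T, B10->S, B9->F, B11->F, B12->T; outcomes B1=T, B2=E, B4=F, B5=E, B6=T, B7=T, B8=S, B9=F, B10=S, B11=F, B12=T
input #5, k=6, t=9: events B2->E, B1->F, B3->T, B5->E, B4->F, B6->T, B8->E, B7->F, B10->S, B9->F, B11->F, B12->F; outcomes B1=F, B2=E, B3=T, B4=F, B5=E, B6=T, B7=F, B8=E, B9=F, B10=S, B11=F, B12=F
input #6, k=4, t=9: events B2->E, B1->T, B5->E, B4->F, B6->T, B8->E, B7->F, B10->S, B9->F, B11->F, B12->F; outcomes B1=T, B2=E, B4=F, B5=E, B6=T, B7=F, B8=E, B9=F, B10=S, B11=F, B12=F
input #7, k=3, t=5: events B2->S, B1->F, B3->T, B5->E, B4->F, B6->T, B8->E, B7->F, B10->S, B9->F, B11->F, B12->F; outcomes B1=F, B2=S, B3=T, B4=F, B5=E, B6=T, B7=F, B8=E, B9=F, B10=S, B11=F, B12=F
input #8, k=3, t=10: events B2->S, B1->F, B3->T, B5->E, B4->F, B6->T, B8->E, B7->F, B10->S, B9->F, B11->F, B12->F; outcomes B1=F, B2=S, B3=T, B4=F, B5=E, B6=T, B7=F, B8=E, B9=F, B10=S, B11=F, B12=F
input #9, k=7, t=12: events B2->S, B1->F, B3->T, B5->E, B4->F, B6->T, B8->E, B7->F, B10->S, B9->F, B11->F, B12->F; outcomes B1=F, B2=S, B3=T, B4=F, B5=E, B6=T, B7=F, B8=E, B9=F, B10=S, B11=F, B12=F
the full pool covers 18 outcomes: B1=T, B1=F, B2=S, B2=E, B3=T, B4=T, B4=F, B5=E, B6=T, B7=T, B7=F, B8=S, B8=E, B9=F, B10=S, B11=F, B12=T, B12=F
every size-1 subset falls short of the 18 outcomes (best: 12/18)
at size 2, {2, 4} reaches all 18 outcomes; every lexicographically earlier size-2 subset fails

Answer: 2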